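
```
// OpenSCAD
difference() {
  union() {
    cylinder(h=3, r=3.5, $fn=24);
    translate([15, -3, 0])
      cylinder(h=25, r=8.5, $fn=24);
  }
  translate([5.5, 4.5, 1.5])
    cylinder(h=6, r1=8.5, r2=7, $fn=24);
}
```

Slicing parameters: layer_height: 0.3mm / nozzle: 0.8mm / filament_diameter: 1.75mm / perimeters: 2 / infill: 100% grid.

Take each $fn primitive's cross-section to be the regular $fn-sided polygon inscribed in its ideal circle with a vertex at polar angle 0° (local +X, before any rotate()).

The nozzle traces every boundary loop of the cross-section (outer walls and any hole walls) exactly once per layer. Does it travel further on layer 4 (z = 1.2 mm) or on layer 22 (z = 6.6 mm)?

layer 4 (z = 1.2 mm)

Layer 4 (z = 1.2): the r=3.5 cylinder contributes a regular 24-gon of circumradius 3.5 (perimeter = 2·24·3.500·sin(180°/24) = 21.93 mm); the cylinder at (15, -3): section is a regular 24-gon, circumradius r=8.5 (perimeter = 2·24·8.500·sin(180°/24) = 53.25 mm); Combining (union): the 2 present regions are separate (no shared area or edge), so areas and boundary lengths simply add and each stays a separate island — boundary = 75.18 mm; the cone at (5.5, 4.5) is not intersected at this z (z outside [1.5, 7.5]); After the difference (first − rest): none of the subtracted shapes is present at this height, so that combined region is unchanged — boundary = 75.18 mm. So its perimeter = 75.18 mm. Layer 22 (z = 6.6): the cylinder is absent (z outside [0, 3]); the cylinder at (15, -3): section is a regular 24-gon, circumradius r=8.5 (perimeter = 2·24·8.500·sin(180°/24) = 53.25 mm); Combining (union): only the r=8.5 cylinder at (15, -3) is present, so the union is just that shape — boundary = 53.25 mm; the cone at (5.5, 4.5) (r1=8.5→r2=7) has section circumradius 7.225 here — a regular 24-gon (perimeter = 2·24·7.225·sin(180°/24) = 45.27 mm); Taking the first minus the rest: starting from the result so far, the cone at (5.5, 4.5) partially overlaps it — only the 23.77 mm² overlap (of its 162.13 mm²) is removed, clipping the outline — boundary = 53.65 mm. So its perimeter = 53.65 mm. Layer 4 is larger (75.18 vs 53.65 mm).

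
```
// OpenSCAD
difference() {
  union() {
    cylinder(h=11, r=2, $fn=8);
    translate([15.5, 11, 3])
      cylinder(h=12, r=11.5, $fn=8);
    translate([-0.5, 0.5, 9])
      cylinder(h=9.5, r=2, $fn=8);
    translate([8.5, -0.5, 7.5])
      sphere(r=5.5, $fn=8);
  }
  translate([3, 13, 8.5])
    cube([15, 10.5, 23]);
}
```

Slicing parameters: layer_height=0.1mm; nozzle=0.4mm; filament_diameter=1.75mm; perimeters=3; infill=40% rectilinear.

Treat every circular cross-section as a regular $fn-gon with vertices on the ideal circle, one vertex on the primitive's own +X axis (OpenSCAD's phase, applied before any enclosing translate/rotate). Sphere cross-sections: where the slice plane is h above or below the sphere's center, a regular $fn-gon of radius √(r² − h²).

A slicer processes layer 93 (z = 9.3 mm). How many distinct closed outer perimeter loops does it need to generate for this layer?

2

At z = 9.3 mm: the r=2 cylinder contributes a regular 8-gon of circumradius 2; the r=11.5 cylinder at (15.5, 11) contributes a regular 8-gon of circumradius 11.5; the cylinder at (-0.5, 0.5): section is a regular 8-gon, circumradius r=2; the sphere at (8.5, -0.5): section is a regular 8-gon, circumradius = √(r²−h²) = √(5.5²−1.8²) = 5.197; Merging all regions: the regions partially overlap (shared area 20.75 mm²), so overlapping operands fuse into one piece — 2 connected regions; the cube at (3, 13) (footprint 15×10.5) is included at this height; Subtracting the remaining from the first: starting from the result so far, the 15×10.5 cube at (3, 13) partially overlaps it — only the 93.80 mm² overlap (of its 157.50 mm²) is removed, clipping the outline — 2 connected regions. The result has 2 disconnected regions.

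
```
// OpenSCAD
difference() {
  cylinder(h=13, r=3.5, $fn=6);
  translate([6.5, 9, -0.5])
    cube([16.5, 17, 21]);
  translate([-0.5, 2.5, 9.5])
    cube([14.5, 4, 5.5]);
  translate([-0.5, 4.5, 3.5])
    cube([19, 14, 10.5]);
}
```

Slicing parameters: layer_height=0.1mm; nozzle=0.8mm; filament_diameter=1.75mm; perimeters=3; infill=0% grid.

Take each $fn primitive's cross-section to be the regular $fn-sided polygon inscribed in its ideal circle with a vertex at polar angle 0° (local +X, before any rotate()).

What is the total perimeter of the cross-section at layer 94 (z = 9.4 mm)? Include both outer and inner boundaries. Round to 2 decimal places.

21.00 mm

At z = 9.4 mm: the r=3.5 cylinder contributes a regular 6-gon of circumradius 3.5 (perimeter = 2·6·3.500·sin(180°/6) = 21.00 mm); the cube at (6.5, 9) is present — its section is the full 16.5×17 rectangle (perimeter 67.00 mm); the cube at (-0.5, 2.5) does not reach this height (z outside [9.5, 15]); the cube at (-0.5, 4.5) is present — its section is the full 19×14 rectangle (perimeter 66.00 mm); Taking the first minus the rest: starting from the r=3.5 cylinder, the 16.5×17 cube at (6.5, 9) misses the remaining region (no effect); the 19×14 cube at (-0.5, 4.5) misses the remaining region (no effect) — boundary = 21.00 mm. Overall, the cross-section is a single solid region. Total boundary length (outer) = 21.00 mm.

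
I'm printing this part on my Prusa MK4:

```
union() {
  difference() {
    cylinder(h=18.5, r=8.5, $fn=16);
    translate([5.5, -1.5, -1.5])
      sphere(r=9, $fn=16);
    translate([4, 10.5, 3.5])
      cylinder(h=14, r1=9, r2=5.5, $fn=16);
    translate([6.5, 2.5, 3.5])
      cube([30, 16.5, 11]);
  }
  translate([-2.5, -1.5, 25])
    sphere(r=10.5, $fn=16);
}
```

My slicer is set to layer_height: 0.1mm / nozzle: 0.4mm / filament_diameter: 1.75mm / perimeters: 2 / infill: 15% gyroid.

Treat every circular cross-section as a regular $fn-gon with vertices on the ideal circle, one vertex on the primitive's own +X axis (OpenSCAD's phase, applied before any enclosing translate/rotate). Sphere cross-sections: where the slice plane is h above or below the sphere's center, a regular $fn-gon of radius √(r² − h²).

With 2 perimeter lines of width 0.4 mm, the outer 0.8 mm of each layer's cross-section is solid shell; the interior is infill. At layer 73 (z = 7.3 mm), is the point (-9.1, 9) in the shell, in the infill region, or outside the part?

At z = 7.3 mm: the r=8.5 cylinder gives a regular 16-gon of circumradius 8.5 (constant along its height); the sphere at (5.5, -1.5): section is a regular 16-gon, circumradius = √(r²−h²) = √(9²−8.8²) = 1.887; the cone at (4, 10.5): at t=0.271 of its height the radius interpolates to r₁+(r₂−r₁)t = 8.050, giving a regular 16-gon of that circumradius; the cube at (6.5, 2.5) (footprint 30×16.5) is included at this height; After the difference (first − rest): starting from the r=8.5 cylinder, the r=9 sphere at (5.5, -1.5) lies wholly inside it (removes its full 10.90 mm² and its 11.78 mm outline becomes a hole wall); the cone at (4, 10.5) partially overlaps it — only the 41.82 mm² overlap (of its 198.39 mm²) is removed, clipping the outline; the 30×16.5 cube at (6.5, 2.5) partially overlaps it — only the 0.96 mm² overlap (of its 495.00 mm²) is removed, clipping the outline — 1 connected region with 1 hole; the sphere at (-2.5, -1.5) is absent (|z−center|=17.700 > r=10.5); Combining (union): only the result so far is present, so the union is just that shape — 1 connected region with 1 hole. Overall, the cross-section is one region with 1 hole. The nearest boundary edge runs (-7.85, 3.25)→(-6.01, 6.01); distance from the point to it = 4.30 mm. The point is not inside any of the regions above, so it lies outside the cross-section (4.30 mm from the nearest boundary).

outside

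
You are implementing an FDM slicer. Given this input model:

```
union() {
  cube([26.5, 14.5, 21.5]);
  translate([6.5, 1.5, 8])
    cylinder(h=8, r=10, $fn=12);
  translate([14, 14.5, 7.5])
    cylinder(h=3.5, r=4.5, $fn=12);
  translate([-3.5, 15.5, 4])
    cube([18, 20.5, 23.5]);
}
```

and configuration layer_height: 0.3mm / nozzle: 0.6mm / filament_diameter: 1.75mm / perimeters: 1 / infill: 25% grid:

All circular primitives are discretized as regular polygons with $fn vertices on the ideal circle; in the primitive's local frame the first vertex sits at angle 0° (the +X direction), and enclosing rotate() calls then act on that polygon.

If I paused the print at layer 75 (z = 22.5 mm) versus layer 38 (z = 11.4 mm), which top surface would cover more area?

Layer 75 (z = 22.5): the cube does not reach this height (z outside [0, 21.5]); the cylinder at (6.5, 1.5) does not reach this height (z outside [8, 16]); the cylinder at (14, 14.5) is absent (z outside [7.5, 11]); the 18×20.5 cube at (-3.5, 15.5) contributes its full rectangle (area 369.00 mm²); Combining (union): only the 18×20.5 cube at (-3.5, 15.5) is present, so the union is just that shape — area = 369.00 mm². So its area = 369.00 mm². Layer 38 (z = 11.4): the 26.5×14.5 cube contributes its full rectangle (area 384.25 mm²); the r=10 cylinder at (6.5, 1.5) gives a regular 12-gon of circumradius 10 (constant along its height) (area = (12/2)·10.000²·sin(360°/12) = 300.00 mm²); the cylinder at (14, 14.5) does not reach this height (z outside [7.5, 11]); the cube at (-3.5, 15.5) (footprint 18×20.5) is included at this height (area 369.00 mm²); Combining (union): the regions partially overlap — summed areas 1053.25 mm² minus the doubly-counted overlap 157.96 mm² gives 895.29 mm² — area = 895.29 mm². So its area = 895.29 mm². Layer 38 is larger (895.29 vs 369.00 mm²).

layer 38 (z = 11.4 mm)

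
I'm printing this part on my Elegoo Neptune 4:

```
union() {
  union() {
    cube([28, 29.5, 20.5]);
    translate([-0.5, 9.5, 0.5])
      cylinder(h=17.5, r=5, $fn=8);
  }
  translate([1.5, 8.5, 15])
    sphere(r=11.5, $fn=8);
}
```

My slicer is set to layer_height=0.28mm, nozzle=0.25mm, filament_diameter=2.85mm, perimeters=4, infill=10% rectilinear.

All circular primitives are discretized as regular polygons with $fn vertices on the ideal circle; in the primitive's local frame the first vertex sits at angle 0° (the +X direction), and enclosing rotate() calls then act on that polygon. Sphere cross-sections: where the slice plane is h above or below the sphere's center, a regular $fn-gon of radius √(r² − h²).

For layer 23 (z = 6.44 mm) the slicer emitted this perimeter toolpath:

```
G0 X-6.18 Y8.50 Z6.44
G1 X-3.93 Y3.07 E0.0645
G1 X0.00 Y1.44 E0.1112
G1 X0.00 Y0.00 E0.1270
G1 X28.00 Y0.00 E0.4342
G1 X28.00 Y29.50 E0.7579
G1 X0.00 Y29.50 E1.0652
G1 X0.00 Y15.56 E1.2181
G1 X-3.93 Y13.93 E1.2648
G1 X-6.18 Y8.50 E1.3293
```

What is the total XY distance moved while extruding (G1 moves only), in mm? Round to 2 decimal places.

Sum the Euclidean lengths of each G1 segment: total = 121.14 mm.

121.14 mm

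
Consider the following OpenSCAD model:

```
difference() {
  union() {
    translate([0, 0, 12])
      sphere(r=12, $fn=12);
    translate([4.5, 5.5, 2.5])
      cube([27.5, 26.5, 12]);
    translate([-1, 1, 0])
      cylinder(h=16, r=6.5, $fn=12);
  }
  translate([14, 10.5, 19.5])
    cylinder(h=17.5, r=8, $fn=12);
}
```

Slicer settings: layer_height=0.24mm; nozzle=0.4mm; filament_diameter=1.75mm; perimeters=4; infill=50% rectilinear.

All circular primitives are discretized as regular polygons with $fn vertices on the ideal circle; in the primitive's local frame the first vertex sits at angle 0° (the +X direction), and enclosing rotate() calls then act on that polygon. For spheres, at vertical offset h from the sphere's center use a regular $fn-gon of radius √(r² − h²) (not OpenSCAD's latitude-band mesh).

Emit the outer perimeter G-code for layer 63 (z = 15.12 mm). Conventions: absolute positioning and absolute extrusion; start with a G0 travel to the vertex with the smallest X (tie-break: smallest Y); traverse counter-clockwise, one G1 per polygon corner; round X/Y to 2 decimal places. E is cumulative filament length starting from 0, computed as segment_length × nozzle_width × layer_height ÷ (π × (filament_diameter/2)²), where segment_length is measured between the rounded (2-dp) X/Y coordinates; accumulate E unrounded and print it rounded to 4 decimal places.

G0 X-11.59 Y0.00 Z15.12
G1 X-10.03 Y-5.79 E0.2393
G1 X-5.79 Y-10.03 E0.4787
G1 X0.00 Y-11.59 E0.7180
G1 X5.79 Y-10.03 E0.9573
G1 X10.03 Y-5.79 E1.1966
G1 X11.59 Y0.00 E1.4360
G1 X10.03 Y5.79 E1.6753
G1 X5.79 Y10.03 E1.9146
G1 X0.00 Y11.59 E2.1540
G1 X-5.79 Y10.03 E2.3933
G1 X-10.03 Y5.79 E2.6326
G1 X-11.59 Y0.00 E2.8720

At z = 15.12 mm: the r=12 sphere slices to a regular 12-gon of circumradius 11.587 (√(r²−h²) with h=3.12 from center); the cube at (4.5, 5.5) is not intersected at this z (z outside [2.5, 14.5]); the r=6.5 cylinder at (-1, 1) gives a regular 12-gon of circumradius 6.5 (constant along its height); Combining (union): the r=6.5 cylinder at (-1, 1) lies entirely inside the r=12 sphere, so the union is just the r=12 sphere — 1 connected region; the cylinder at (14, 10.5) is not intersected at this z (z outside [19.5, 37]); Taking the first minus the rest: none of the subtracted shapes is present at this height, so that combined region is unchanged — 1 connected region. The outline is a single polygon with 12 vertices. Extrusion per mm of travel: 0.4 × 0.24 / (π × 0.875²) = 0.039912. Accumulating E over each segment gives final E = 2.8720.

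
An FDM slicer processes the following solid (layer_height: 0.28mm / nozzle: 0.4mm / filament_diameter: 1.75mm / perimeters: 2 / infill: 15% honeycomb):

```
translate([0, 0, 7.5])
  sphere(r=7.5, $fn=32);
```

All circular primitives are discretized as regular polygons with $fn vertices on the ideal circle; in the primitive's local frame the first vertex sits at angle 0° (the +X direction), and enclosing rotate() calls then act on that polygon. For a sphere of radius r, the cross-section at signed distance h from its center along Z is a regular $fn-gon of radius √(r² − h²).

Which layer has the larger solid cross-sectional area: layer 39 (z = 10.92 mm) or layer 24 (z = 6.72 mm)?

Layer 39 (z = 10.92): the r=7.5 sphere slices to a regular 32-gon of circumradius 6.675 (√(r²−h²) with h=3.42 from center) (area = (32/2)·6.675²·sin(360°/32) = 139.07 mm²). So its area = 139.07 mm². Layer 24 (z = 6.72): the sphere: section is a regular 32-gon, circumradius = √(r²−h²) = √(7.5²−0.78²) = 7.459 (area = (32/2)·7.459²·sin(360°/32) = 173.68 mm²). So its area = 173.68 mm². Layer 24 is larger (173.68 vs 139.07 mm²).

layer 24 (z = 6.72 mm)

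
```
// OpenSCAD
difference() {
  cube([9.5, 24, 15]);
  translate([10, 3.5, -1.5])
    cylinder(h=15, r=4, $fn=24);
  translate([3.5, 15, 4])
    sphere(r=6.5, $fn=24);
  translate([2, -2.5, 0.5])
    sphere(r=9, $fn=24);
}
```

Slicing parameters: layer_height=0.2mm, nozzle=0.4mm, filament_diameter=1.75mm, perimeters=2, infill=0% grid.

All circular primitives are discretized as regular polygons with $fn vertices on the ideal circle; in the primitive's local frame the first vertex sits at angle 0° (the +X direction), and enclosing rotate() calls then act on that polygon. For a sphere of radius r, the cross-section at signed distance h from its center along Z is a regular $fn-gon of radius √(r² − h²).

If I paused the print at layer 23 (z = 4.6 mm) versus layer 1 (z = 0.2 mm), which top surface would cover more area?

layer 1 (z = 0.2 mm)

Layer 23 (z = 4.6): the cube (footprint 9.5×24) is included at this height (area 228.00 mm²); the r=4 cylinder at (10, 3.5) gives a regular 24-gon of circumradius 4 (constant along its height) (area = (24/2)·4.000²·sin(360°/24) = 49.69 mm²); the r=6.5 sphere at (3.5, 15) contributes a regular 24-gon of circumradius √(6.5²−0.6²) = 6.472 (area = (24/2)·6.472²·sin(360°/24) = 130.10 mm²); the r=9 sphere at (2, -2.5) contributes a regular 24-gon of circumradius √(9²−4.1²) = 8.012 (area = (24/2)·8.012²·sin(360°/24) = 199.36 mm²); After the difference (first − rest): starting from the 9.5×24 cube (228.00 mm²), the r=4 cylinder at (10, 3.5) partially overlaps it — only the 20.51 mm² overlap (of its 49.69 mm²) is removed, clipping the outline; the r=6.5 sphere at (3.5, 15) partially overlaps it — only the 106.41 mm² overlap (of its 130.10 mm²) is removed, clipping the outline; the r=9 sphere at (2, -2.5) partially overlaps it — only the 33.47 mm² overlap (of its 199.36 mm²) is removed, clipping the outline — area = 67.61 mm². So its area = 67.61 mm². Layer 1 (z = 0.2): the cube (footprint 9.5×24) is included at this height (area 228.00 mm²); the cylinder at (10, 3.5): section is a regular 24-gon, circumradius r=4 (area = (24/2)·4.000²·sin(360°/24) = 49.69 mm²); the r=6.5 sphere at (3.5, 15) slices to a regular 24-gon of circumradius 5.274 (√(r²−h²) with h=3.8 from center) (area = (24/2)·5.274²·sin(360°/24) = 86.37 mm²); the sphere at (2, -2.5): section is a regular 24-gon, circumradius = √(r²−h²) = √(9²−0.3²) = 8.995 (area = (24/2)·8.995²·sin(360°/24) = 251.29 mm²); After the difference (first − rest): starting from the 9.5×24 cube (228.00 mm²), the r=4 cylinder at (10, 3.5) partially overlaps it — only the 20.51 mm² overlap (of its 49.69 mm²) is removed, clipping the outline; the r=6.5 sphere at (3.5, 15) partially overlaps it — only the 76.94 mm² overlap (of its 86.37 mm²) is removed, clipping the outline; the r=9 sphere at (2, -2.5) partially overlaps it — only the 39.78 mm² overlap (of its 251.29 mm²) is removed, clipping the outline — area = 90.77 mm². So its area = 90.77 mm². Layer 1 is larger (90.77 vs 67.61 mm²).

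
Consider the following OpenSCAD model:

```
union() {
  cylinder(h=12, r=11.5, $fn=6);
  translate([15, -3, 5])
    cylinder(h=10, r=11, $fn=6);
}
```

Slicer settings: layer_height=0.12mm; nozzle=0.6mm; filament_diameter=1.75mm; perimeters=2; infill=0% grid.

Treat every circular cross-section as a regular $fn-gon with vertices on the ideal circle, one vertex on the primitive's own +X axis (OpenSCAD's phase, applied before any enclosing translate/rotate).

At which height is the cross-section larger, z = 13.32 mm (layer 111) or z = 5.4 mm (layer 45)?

layer 45 (z = 5.4 mm)

Layer 111 (z = 13.32): the cylinder is absent (z outside [0, 12]); the r=11 cylinder at (15, -3) gives a regular 6-gon of circumradius 11 (constant along its height) (area = (6/2)·11.000²·sin(360°/6) = 314.37 mm²); Taking the union: only the r=11 cylinder at (15, -3) is present, so the union is just that shape — area = 314.37 mm². So its area = 314.37 mm². Layer 45 (z = 5.4): the r=11.5 cylinder contributes a regular 6-gon of circumradius 11.5 (area = (6/2)·11.500²·sin(360°/6) = 343.60 mm²); the r=11 cylinder at (15, -3) gives a regular 6-gon of circumradius 11 (constant along its height) (area = (6/2)·11.000²·sin(360°/6) = 314.37 mm²); Taking the union: the regions partially overlap — summed areas 657.96 mm² minus the doubly-counted overlap 46.12 mm² gives 611.85 mm² — area = 611.85 mm². So its area = 611.85 mm². Layer 45 is larger (611.85 vs 314.37 mm²).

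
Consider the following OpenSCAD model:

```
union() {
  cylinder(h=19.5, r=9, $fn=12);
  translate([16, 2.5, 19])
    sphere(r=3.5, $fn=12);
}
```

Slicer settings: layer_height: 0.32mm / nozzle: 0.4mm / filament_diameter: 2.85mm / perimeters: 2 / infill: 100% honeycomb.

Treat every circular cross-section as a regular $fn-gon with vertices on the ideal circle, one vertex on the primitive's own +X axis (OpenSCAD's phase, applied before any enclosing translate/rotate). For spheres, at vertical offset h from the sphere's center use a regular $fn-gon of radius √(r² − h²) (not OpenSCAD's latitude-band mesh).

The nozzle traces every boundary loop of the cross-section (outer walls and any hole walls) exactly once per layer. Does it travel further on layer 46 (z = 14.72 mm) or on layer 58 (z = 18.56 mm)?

Layer 46 (z = 14.72): the r=9 cylinder contributes a regular 12-gon of circumradius 9 (perimeter = 2·12·9.000·sin(180°/12) = 55.90 mm); the sphere at (16, 2.5) does not reach this height (|z−center|=4.280 > r=3.5); Combining (union): only the r=9 cylinder is present, so the union is just that shape — boundary = 55.90 mm. So its perimeter = 55.90 mm. Layer 58 (z = 18.56): the cylinder: section is a regular 12-gon, circumradius r=9 (perimeter = 2·12·9.000·sin(180°/12) = 55.90 mm); the r=3.5 sphere at (16, 2.5) slices to a regular 12-gon of circumradius 3.472 (√(r²−h²) with h=0.44 from center) (perimeter = 2·12·3.472·sin(180°/12) = 21.57 mm); Taking the union: the 2 present regions are separate (no shared area or edge), so areas and boundary lengths simply add and each stays a separate island — boundary = 77.47 mm. So its perimeter = 77.47 mm. Layer 58 is larger (77.47 vs 55.90 mm).

layer 58 (z = 18.56 mm)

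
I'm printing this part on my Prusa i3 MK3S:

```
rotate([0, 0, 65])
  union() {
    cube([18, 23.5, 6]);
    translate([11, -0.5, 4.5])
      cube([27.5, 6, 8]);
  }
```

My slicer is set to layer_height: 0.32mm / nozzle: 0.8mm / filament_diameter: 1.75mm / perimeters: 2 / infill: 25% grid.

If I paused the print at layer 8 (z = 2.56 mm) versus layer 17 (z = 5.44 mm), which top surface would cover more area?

layer 17 (z = 5.44 mm)

Layer 8 (z = 2.56): the 18×23.5 cube contributes its full rectangle (area 423.00 mm²); the cube at (11, -0.5) is not intersected at this z (z outside [4.5, 12.5]); Merging all regions: only the 18×23.5 cube is present, so the union is just that shape — area = 423.00 mm²; (whole slice rotated 65° about Z — lengths, areas and connectivity unchanged). So its area = 423.00 mm². Layer 17 (z = 5.44): the cube (footprint 18×23.5) is included at this height (area 423.00 mm²); the cube at (11, -0.5) (footprint 27.5×6) is included at this height (area 165.00 mm²); Combining (union): the regions partially overlap — summed areas 588.00 mm² minus the doubly-counted overlap 38.50 mm² gives 549.50 mm² — area = 549.50 mm²; (whole slice rotated 65° about Z — lengths, areas and connectivity unchanged). So its area = 549.50 mm². Layer 17 is larger (549.50 vs 423.00 mm²).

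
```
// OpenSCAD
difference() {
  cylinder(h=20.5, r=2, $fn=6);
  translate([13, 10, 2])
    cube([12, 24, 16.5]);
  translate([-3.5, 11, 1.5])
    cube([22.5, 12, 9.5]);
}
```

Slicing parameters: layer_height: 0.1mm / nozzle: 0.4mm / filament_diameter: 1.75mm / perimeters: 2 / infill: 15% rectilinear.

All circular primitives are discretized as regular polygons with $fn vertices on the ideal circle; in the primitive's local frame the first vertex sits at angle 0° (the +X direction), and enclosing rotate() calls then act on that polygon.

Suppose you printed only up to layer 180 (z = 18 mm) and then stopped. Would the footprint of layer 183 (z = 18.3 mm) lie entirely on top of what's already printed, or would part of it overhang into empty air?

entirely on top

Compare the two slices. At z = 18: the r=2 cylinder contributes a regular 6-gon of circumradius 2 (area = (6/2)·2.000²·sin(360°/6) = 10.39 mm²); the 12×24 cube at (13, 10) contributes its full rectangle (area 288.00 mm²); the cube at (-3.5, 11) does not reach this height (z outside [1.5, 11]); Subtracting the remaining from the first: starting from the r=2 cylinder (10.39 mm²), the 12×24 cube at (13, 10) misses the remaining region (no effect) — area = 10.39 mm². At z = 18.3: the cylinder: section is a regular 6-gon, circumradius r=2 (area = (6/2)·2.000²·sin(360°/6) = 10.39 mm²); the 12×24 cube at (13, 10) contributes its full rectangle (area 288.00 mm²); the cube at (-3.5, 11) is absent (z outside [1.5, 11]); After the difference (first − rest): starting from the r=2 cylinder (10.39 mm²), the 12×24 cube at (13, 10) misses the remaining region (no effect) — area = 10.39 mm². Checking containment: the cross-section at z = 18.3 is a subset of the cross-section at z = 18.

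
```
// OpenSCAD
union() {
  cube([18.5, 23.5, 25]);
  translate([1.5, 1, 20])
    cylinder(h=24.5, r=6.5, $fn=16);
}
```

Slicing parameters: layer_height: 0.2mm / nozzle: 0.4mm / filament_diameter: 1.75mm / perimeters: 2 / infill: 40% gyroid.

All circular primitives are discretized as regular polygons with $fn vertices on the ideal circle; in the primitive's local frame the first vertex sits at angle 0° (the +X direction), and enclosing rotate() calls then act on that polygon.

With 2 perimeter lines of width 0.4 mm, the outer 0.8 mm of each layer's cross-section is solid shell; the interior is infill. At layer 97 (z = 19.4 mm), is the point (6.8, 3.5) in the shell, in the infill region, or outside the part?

infill

At z = 19.4 mm: the cube (footprint 18.5×23.5) is included at this height; the cylinder at (1.5, 1) is not intersected at this z (z outside [20, 44.5]); Merging all regions: only the 18.5×23.5 cube is present, so the union is just that shape — 1 connected region. Overall, the cross-section is a single solid region. The nearest boundary edge runs (0.00, 0.00)→(18.50, 0.00); distance from the point to it = 3.50 mm. The point is inside the cross-section and 3.50 mm from the nearest boundary — more than the 0.8 mm shell width (2 × 0.4), so it's in the infill interior.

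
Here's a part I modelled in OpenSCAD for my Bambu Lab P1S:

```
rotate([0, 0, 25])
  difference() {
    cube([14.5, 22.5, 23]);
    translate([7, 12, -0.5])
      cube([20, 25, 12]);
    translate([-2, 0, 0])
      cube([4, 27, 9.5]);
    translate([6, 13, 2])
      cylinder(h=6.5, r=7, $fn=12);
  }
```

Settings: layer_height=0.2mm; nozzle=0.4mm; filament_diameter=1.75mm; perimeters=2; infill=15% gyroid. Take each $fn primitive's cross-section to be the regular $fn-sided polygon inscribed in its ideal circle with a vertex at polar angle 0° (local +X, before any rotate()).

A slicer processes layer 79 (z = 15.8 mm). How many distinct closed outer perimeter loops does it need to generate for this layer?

1

At z = 15.8 mm: the cube is present — its section is the full 14.5×22.5 rectangle; the cube at (7, 12) is absent (z outside [-0.5, 11.5]); the cube at (-2, 0) is not intersected at this z (z outside [0, 9.5]); the cylinder at (6, 13) does not reach this height (z outside [2, 8.5]); Taking the first minus the rest: none of the subtracted shapes is present at this height, so the 14.5×22.5 cube is unchanged — 1 connected region; (rotated 25° about Z; rotation is an isometry so areas/perimeters/island counts are preserved). The result has 1 disconnected region.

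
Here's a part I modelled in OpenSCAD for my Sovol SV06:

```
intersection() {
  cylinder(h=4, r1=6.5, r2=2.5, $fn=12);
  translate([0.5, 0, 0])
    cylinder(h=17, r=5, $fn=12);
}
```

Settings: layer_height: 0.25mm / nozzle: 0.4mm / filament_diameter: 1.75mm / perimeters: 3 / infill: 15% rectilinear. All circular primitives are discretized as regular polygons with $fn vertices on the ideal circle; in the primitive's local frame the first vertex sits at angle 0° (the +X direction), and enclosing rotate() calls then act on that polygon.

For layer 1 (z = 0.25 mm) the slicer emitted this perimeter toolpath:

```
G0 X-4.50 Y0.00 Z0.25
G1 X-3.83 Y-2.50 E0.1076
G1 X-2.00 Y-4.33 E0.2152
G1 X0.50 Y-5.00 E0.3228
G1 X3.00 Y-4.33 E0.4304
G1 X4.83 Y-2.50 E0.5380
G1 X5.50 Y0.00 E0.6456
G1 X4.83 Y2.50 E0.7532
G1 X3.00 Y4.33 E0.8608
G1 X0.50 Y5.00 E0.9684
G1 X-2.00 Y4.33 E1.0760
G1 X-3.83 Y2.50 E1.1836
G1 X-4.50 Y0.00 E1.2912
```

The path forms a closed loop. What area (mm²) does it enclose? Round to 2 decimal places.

75.00 mm²

Apply the shoelace formula to the sequence of (X, Y) vertices; enclosed area = 75.00 mm².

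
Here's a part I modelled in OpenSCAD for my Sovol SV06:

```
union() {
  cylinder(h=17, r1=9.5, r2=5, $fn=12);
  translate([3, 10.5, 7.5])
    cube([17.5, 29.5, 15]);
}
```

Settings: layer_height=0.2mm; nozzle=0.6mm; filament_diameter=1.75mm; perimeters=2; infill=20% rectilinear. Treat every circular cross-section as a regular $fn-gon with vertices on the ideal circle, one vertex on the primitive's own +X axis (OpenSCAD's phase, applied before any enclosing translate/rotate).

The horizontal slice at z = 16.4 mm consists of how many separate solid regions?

At z = 16.4 mm: the cone: at t=0.965 of its height the radius interpolates to r₁+(r₂−r₁)t = 5.159, giving a regular 12-gon of that circumradius; the cube at (3, 10.5) is present — its section is the full 17.5×29.5 rectangle; Merging all regions: the 2 present regions are separate (no shared area or edge), so areas and boundary lengths simply add and each stays a separate island — 2 connected regions. The result has 2 disconnected regions.

2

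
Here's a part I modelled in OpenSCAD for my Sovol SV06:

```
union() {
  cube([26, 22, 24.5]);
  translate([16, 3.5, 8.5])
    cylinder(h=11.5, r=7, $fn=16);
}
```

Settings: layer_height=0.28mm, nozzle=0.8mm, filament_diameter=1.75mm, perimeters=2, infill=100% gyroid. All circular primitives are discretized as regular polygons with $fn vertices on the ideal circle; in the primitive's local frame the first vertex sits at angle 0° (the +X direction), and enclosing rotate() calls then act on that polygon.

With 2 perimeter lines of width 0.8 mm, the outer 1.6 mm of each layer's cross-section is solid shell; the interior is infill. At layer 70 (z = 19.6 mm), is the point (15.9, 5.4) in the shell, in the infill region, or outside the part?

At z = 19.6 mm: the 26×22 cube contributes its full rectangle; the cylinder at (16, 3.5): section is a regular 16-gon, circumradius r=7; Combining (union): the regions partially overlap (shared area 121.25 mm²), so overlapping operands fuse into one piece — 1 connected region. Overall, the cross-section is a single solid region. The nearest boundary edge runs (11.05, -1.45)→(10.08, 0.00); distance from the point to it = 7.94 mm. The point is inside the cross-section and 7.94 mm from the nearest boundary — more than the 1.6 mm shell width (2 × 0.8), so it's in the infill interior.

infill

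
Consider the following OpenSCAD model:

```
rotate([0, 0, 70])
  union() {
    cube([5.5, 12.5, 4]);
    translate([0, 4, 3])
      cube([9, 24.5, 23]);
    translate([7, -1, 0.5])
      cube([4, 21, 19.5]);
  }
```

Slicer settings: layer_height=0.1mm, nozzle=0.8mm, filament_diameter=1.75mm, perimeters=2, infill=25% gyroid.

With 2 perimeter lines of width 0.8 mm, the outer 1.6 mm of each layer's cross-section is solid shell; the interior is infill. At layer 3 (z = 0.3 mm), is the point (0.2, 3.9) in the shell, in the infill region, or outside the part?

At z = 0.3 mm: the 5.5×12.5 cube contributes its full rectangle; the cube at (0, 4) is absent (z outside [3, 26]); the cube at (7, -1) does not reach this height (z outside [0.5, 20]); Taking the union: only the 5.5×12.5 cube is present, so the union is just that shape — 1 connected region; (rotated 70° about Z; rotation is an isometry so areas/perimeters/island counts are preserved). Overall, the cross-section is a single solid region. Undo the 70° rotation: the query point maps to (3.733, 1.146) in the un-rotated model frame. The nearest boundary edge runs (0.00, 0.00)→(5.50, 0.00); distance from the point to it = 1.15 mm. The point is inside the cross-section, 1.15 mm from the nearest boundary — within the 1.6 mm shell band (2 × 0.8).

shell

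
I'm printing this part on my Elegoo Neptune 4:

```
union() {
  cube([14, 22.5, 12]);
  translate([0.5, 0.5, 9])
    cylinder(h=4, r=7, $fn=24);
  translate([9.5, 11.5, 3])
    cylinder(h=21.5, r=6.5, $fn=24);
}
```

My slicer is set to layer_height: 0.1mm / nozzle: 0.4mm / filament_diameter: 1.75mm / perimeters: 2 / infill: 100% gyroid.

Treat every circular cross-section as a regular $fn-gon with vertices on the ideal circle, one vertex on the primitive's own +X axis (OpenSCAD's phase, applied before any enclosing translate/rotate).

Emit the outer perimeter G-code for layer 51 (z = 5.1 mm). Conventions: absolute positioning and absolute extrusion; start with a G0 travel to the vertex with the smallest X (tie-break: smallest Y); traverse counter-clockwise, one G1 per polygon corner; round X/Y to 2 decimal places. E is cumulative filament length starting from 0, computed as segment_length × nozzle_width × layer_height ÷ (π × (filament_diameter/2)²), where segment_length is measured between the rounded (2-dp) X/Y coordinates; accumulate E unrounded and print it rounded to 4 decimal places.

G0 X0.00 Y0.00 Z5.10
G1 X14.00 Y0.00 E0.2328
G1 X14.00 Y6.83 E0.3464
G1 X14.10 Y6.90 E0.3484
G1 X15.13 Y8.25 E0.3767
G1 X15.78 Y9.82 E0.4049
G1 X16.00 Y11.50 E0.4331
G1 X15.78 Y13.18 E0.4613
G1 X15.13 Y14.75 E0.4895
G1 X14.10 Y16.10 E0.5178
G1 X14.00 Y16.17 E0.5198
G1 X14.00 Y22.50 E0.6251
G1 X0.00 Y22.50 E0.8579
G1 X0.00 Y0.00 E1.2321

At z = 5.1 mm: the 14×22.5 cube contributes its full rectangle; the cylinder at (0.5, 0.5) is not intersected at this z (z outside [9, 13]); the r=6.5 cylinder at (9.5, 11.5) gives a regular 24-gon of circumradius 6.5 (constant along its height); Taking the union: the regions partially overlap (shared area 118.65 mm²), so overlapping operands fuse into one piece — 1 connected region. The outline is a single polygon with 13 vertices. Extrusion per mm of travel: 0.4 × 0.1 / (π × 0.875²) = 0.016630. Accumulating E over each segment gives final E = 1.2321.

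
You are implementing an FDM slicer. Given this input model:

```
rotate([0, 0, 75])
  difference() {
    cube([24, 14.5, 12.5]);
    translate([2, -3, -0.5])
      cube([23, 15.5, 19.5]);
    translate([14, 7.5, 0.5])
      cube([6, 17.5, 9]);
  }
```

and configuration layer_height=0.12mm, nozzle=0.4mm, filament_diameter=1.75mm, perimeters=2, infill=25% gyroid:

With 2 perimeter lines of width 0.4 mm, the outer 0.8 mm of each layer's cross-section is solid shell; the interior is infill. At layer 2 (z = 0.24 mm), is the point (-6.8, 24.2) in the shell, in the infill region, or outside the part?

shell

At z = 0.24 mm: the cube is present — its section is the full 24×14.5 rectangle; the cube at (2, -3) is present — its section is the full 23×15.5 rectangle; the cube at (14, 7.5) does not reach this height (z outside [0.5, 9.5]); Subtracting the remaining from the first: starting from the 24×14.5 cube, the 23×15.5 cube at (2, -3) partially overlaps it — only the 275.00 mm² overlap (of its 356.50 mm²) is removed, clipping the outline — 1 connected region; (rotated 75° about Z; rotation is an isometry so areas/perimeters/island counts are preserved). Overall, the cross-section is a single solid region. Undo the 75° rotation: the query point maps to (21.615, 12.832) in the un-rotated model frame. The nearest boundary edge runs (24.00, 12.50)→(2.00, 12.50); distance from the point to it = 0.33 mm. The point is inside the cross-section, 0.33 mm from the nearest boundary — within the 0.8 mm shell band (2 × 0.4).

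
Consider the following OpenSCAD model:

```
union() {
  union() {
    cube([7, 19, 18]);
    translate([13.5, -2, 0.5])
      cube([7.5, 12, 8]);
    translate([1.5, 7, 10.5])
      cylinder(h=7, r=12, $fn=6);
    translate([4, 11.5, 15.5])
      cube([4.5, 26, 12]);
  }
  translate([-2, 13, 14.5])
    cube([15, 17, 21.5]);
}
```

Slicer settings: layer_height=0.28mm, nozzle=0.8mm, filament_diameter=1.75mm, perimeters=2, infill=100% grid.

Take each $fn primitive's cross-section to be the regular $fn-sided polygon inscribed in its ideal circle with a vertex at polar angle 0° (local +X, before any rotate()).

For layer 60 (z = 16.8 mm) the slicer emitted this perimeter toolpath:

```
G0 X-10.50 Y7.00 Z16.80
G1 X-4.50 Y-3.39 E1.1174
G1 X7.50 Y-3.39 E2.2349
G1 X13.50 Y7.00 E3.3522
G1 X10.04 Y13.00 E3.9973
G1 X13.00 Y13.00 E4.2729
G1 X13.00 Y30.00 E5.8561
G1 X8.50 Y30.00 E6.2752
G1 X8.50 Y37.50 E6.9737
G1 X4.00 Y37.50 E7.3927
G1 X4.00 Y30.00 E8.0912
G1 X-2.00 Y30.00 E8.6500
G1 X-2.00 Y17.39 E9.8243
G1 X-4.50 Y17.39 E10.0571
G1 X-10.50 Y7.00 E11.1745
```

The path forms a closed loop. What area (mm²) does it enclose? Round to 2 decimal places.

615.53 mm²

Apply the shoelace formula to the sequence of (X, Y) vertices; enclosed area = 615.53 mm².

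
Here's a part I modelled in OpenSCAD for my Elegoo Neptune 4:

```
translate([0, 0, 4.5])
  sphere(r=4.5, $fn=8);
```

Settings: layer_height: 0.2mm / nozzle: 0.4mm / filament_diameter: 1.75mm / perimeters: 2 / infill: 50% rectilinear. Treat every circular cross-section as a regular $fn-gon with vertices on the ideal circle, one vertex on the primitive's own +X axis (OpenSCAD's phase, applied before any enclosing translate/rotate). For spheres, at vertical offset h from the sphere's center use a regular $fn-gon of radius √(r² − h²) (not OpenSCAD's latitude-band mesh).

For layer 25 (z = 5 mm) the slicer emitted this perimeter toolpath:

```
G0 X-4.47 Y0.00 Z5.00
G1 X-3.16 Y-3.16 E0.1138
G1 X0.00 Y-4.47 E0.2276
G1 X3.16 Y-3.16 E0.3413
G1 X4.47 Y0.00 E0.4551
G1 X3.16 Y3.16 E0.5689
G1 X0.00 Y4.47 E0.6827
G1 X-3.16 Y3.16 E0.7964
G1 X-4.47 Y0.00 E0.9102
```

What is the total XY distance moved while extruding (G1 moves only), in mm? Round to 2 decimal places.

Sum the Euclidean lengths of each G1 segment: total = 27.37 mm.

27.37 mm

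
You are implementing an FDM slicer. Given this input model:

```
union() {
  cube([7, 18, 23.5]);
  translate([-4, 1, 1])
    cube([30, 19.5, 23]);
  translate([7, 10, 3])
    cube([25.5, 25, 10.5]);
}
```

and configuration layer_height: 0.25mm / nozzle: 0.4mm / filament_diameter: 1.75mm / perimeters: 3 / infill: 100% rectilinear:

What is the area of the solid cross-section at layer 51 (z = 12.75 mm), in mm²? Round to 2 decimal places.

At z = 12.75 mm: the cube is present — its section is the full 7×18 rectangle (area 126.00 mm²); the cube at (-4, 1) (footprint 30×19.5) is included at this height (area 585.00 mm²); the cube at (7, 10) (footprint 25.5×25) is included at this height (area 637.50 mm²); Taking the union: the regions partially overlap — summed areas 1348.50 mm² minus the doubly-counted overlap 318.50 mm² gives 1030.00 mm² — area = 1030.00 mm². Overall, the cross-section is a single solid region. Net area = 1030.00 mm².

1030.00 mm²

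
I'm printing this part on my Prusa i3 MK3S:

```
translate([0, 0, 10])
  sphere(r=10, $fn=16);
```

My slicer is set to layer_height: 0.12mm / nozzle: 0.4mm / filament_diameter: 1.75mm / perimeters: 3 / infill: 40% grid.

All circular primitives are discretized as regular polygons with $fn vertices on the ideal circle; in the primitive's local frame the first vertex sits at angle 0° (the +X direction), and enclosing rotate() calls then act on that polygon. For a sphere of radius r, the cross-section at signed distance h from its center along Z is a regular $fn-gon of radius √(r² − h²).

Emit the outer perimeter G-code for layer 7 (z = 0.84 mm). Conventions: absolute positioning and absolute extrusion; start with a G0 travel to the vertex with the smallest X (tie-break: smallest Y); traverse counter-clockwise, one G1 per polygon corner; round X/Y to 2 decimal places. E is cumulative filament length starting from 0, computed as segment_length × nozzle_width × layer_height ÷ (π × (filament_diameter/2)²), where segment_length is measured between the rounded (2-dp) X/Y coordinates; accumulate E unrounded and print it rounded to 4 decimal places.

At z = 0.84 mm: the sphere: section is a regular 16-gon, circumradius = √(r²−h²) = √(10²−9.16²) = 4.012. The outline is a single polygon with 16 vertices. Extrusion per mm of travel: 0.4 × 0.12 / (π × 0.875²) = 0.019956. Accumulating E over each segment gives final E = 0.5002.

G0 X-4.01 Y0.00 Z0.84
G1 X-3.71 Y-1.54 E0.0313
G1 X-2.84 Y-2.84 E0.0625
G1 X-1.54 Y-3.71 E0.0937
G1 X0.00 Y-4.01 E0.1251
G1 X1.54 Y-3.71 E0.1564
G1 X2.84 Y-2.84 E0.1876
G1 X3.71 Y-1.54 E0.2188
G1 X4.01 Y0.00 E0.2501
G1 X3.71 Y1.54 E0.2814
G1 X2.84 Y2.84 E0.3126
G1 X1.54 Y3.71 E0.3438
G1 X0.00 Y4.01 E0.3752
G1 X-1.54 Y3.71 E0.4065
G1 X-2.84 Y2.84 E0.4377
G1 X-3.71 Y1.54 E0.4689
G1 X-4.01 Y0.00 E0.5002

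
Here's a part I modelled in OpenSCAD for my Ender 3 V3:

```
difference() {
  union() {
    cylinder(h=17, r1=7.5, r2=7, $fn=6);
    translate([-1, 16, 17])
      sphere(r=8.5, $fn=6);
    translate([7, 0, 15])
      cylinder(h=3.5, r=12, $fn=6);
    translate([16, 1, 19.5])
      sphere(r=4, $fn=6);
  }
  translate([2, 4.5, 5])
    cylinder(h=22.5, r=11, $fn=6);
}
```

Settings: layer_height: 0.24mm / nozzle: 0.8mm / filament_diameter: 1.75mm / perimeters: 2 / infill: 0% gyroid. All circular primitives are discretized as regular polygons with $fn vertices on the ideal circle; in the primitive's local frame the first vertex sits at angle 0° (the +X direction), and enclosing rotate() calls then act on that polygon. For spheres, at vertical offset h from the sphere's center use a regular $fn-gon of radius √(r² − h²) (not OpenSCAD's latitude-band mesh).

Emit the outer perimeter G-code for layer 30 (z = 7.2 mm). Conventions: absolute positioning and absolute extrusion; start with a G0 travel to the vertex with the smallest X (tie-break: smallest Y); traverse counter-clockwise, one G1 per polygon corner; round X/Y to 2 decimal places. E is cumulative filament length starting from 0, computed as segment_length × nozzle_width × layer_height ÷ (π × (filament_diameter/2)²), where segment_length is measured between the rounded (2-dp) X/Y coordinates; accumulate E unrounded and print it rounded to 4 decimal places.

G0 X-7.29 Y0.00 Z7.20
G1 X-3.64 Y-6.31 E0.5819
G1 X3.64 Y-6.31 E1.1630
G1 X4.39 Y-5.03 E1.2814
G1 X-3.50 Y-5.03 E1.9112
G1 X-6.85 Y0.77 E2.4459
G1 X-7.29 Y0.00 E2.5167

At z = 7.2 mm: the cone (r1=7.5→r2=7) has section circumradius 7.288 here — a regular 6-gon; the sphere at (-1, 16) is absent (|z−center|=9.800 > r=8.5); the cylinder at (7, 0) does not reach this height (z outside [15, 18.5]); the sphere at (16, 1) is not intersected at this z (|z−center|=12.300 > r=4); Combining (union): only the cone is present, so the union is just that shape — 1 connected region; the r=11 cylinder at (2, 4.5) gives a regular 6-gon of circumradius 11 (constant along its height); Taking the first minus the rest: starting from the result so far, the r=11 cylinder at (2, 4.5) partially overlaps it — only the 122.89 mm² overlap (of its 314.37 mm²) is removed, clipping the outline — 1 connected region. The outline is a single polygon with 6 vertices. Extrusion per mm of travel: 0.8 × 0.24 / (π × 0.875²) = 0.079824. Accumulating E over each segment gives final E = 2.5167.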